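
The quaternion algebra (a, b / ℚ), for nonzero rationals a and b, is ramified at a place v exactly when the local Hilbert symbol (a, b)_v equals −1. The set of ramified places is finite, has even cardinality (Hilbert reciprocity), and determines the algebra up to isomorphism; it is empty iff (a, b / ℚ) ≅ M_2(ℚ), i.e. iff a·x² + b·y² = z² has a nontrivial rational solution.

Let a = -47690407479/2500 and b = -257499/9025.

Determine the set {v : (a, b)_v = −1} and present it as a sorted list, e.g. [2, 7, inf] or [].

[13, inf]

(a, b) ≡ (-39, -11) mod (ℚ^×)²; places V = {2, 3, 5, 11, 13, 17, 19, ∞}.
(a,b)_5: α=-4, u≡4; β=-2, v≡1 (mod 5); (4|5)=+1, (1|5)=+1; sign (−1)^0·+1^-2·+1^-4 = +1.
(a,b)_∞: sgn(-39)=−, sgn(-11)=−, so -1.
(a,b)_3: α=1, u≡2; β=4, v≡1 (mod 3); (2|3)=-1, (1|3)=+1; sign (−1)^0·-1^4·+1^1 = +1.
(a,b)_13: α=1, u≡9; β=0, v≡6 (mod 13); (9|13)=+1, (6|13)=-1; sign (−1)^0·+1^0·-1^1 = -1.
(a,b)_11: α=4, u≡4; β=1, v≡2 (mod 11); (4|11)=+1, (2|11)=-1; sign (−1)^0·+1^1·-1^4 = +1.
(a,b)_17: α=4, u≡14; β=2, v≡12 (mod 17); (14|17)=-1, (12|17)=-1; sign (−1)^0·-1^2·-1^4 = +1.
(a,b)_2: α=-2, β=0; u≡1, v≡5 (mod 8); ε(u)ε(v)=0·0, αω(v)=-2·1, βω(u)=0·0; sum ≡ 0  ⇒  +1.
(a,b)_19: α=0, u≡3; β=-2, v≡14 (mod 19); (3|19)=-1, (14|19)=-1; sign (−1)^0·-1^-2·-1^0 = +1.
(-39, -11 / ℚ) ramifies at {13, ∞}: a division algebra.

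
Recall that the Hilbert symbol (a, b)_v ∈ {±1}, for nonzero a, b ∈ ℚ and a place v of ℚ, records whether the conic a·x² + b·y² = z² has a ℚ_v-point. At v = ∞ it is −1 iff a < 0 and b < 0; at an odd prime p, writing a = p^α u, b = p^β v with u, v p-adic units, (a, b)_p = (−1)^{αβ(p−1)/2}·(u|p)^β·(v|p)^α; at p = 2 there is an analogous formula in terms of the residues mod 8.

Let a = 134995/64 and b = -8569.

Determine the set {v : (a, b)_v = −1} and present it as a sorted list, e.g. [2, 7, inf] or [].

(a, b) ≡ (2755, -8569) mod (ℚ^×)²; places V = {2, 5, 7, 11, 19, 29, 41, ∞}.
(a,b)_29: α=1, u≡17; β=0, v≡15 (mod 29); (17|29)=-1, (15|29)=-1; sign (−1)^0·-1^0·-1^1 = -1.
(a,b)_41: α=0, u≡1; β=1, v≡37 (mod 41); (1|41)=+1, (37|41)=+1; sign (−1)^0·+1^1·+1^0 = +1.
(a,b)_5: α=1, u≡1; β=0, v≡1 (mod 5); (1|5)=+1, (1|5)=+1; sign (−1)^0·+1^0·+1^1 = +1.
(a,b)_11: α=0, u≡4; β=1, v≡2 (mod 11); (4|11)=+1, (2|11)=-1; sign (−1)^0·+1^1·-1^0 = +1.
(a,b)_19: α=1, u≡8; β=1, v≡5 (mod 19); (8|19)=-1, (5|19)=+1; sign (−1)^1·-1^1·+1^1 = +1.
(a,b)_∞: sgn(2755)=+, sgn(-8569)=−, so +1.
(a,b)_7: α=2, u≡4; β=0, v≡6 (mod 7); (4|7)=+1, (6|7)=-1; sign (−1)^0·+1^0·-1^2 = +1.
(a,b)_2: α=-6, β=0; u≡3, v≡7 (mod 8); ε(u)ε(v)=1·1, αω(v)=-6·0, βω(u)=0·1; sum ≡ 1  ⇒  -1.
Ram(2755, -8569) = {2, 29}; no ℚ_2-point on the conic.

[2, 29]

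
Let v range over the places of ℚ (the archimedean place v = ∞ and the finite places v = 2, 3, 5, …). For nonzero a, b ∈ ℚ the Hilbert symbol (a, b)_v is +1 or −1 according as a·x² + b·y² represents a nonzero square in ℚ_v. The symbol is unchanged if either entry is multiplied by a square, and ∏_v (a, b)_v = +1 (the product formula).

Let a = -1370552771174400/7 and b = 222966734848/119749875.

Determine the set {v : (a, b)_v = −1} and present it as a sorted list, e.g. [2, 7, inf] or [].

[2, 3, 5, 7]

Mod squares: a ≡ -8778, b ≡ 43890. Check v ∈ {∞, 2, 3, 5, 7, 11, 13, 19}.
v=3: a=3^7·(≡2), b=3^-1·(≡2) mod 3; (2|3)=-1, (2|3)=-1; (−1)^{7·-1·1}·(-1)^-1·(-1)^7 = -1.
v=∞: -8778 < 0 and 43890 > 0  ⇒  (a,b)_∞ = +1.
v=19: a=19^1·(≡2), b=19^-1·(≡17) mod 19; (2|19)=-1, (17|19)=+1; (−1)^{1·-1·9}·(-1)^-1·(+1)^1 = +1.
v=11: a=11^5·(≡3), b=11^5·(≡7) mod 11; (3|11)=+1, (7|11)=-1; (−1)^{5·5·5}·(+1)^5·(-1)^5 = +1.
v=7: a=7^-1·(≡5), b=7^-5·(≡3) mod 7; (5|7)=-1, (3|7)=-1; (−1)^{-1·-5·3}·(-1)^-5·(-1)^-1 = -1.
v=2: v_2(a)=13, v_2(b)=13; units ≡ 3, 1 (mod 8); ε·ε+αω+βω = 1·0+13·0+13·1 ≡ 1  ⇒  (a,b)_2 = -1.
v=13: a=13^0·(≡10), b=13^2·(≡6) mod 13; (10|13)=+1, (6|13)=-1; (−1)^{0·2·6}·(+1)^2·(-1)^0 = +1.
v=5: a=5^2·(≡2), b=5^-3·(≡2) mod 5; (2|5)=-1, (2|5)=-1; (−1)^{2·-3·2}·(-1)^-3·(-1)^2 = -1.
(-8778, 43890 / ℚ) ramifies at {2, 3, 5, 7}: a division algebra.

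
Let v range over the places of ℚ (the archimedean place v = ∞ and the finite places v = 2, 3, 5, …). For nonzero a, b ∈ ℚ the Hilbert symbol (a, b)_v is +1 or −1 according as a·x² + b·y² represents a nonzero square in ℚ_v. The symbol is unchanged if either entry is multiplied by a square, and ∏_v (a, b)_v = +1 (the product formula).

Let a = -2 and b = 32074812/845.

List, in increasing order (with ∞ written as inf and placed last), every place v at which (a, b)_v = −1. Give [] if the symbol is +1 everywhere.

(a, b) ≡ (-2, 90915) mod (ℚ^×)²; places V = {2, 3, 5, 7, 11, 13, 19, 29, ∞}.
(a,b)_5: α=0, u≡3; β=-1, v≡3 (mod 5); (3|5)=-1, (3|5)=-1; sign (−1)^0·-1^-1·-1^0 = -1.
(a,b)_13: α=0, u≡11; β=-2, v≡11 (mod 13); (11|13)=-1, (11|13)=-1; sign (−1)^0·-1^-2·-1^0 = +1.
(a,b)_19: α=0, u≡17; β=1, v≡4 (mod 19); (17|19)=+1, (4|19)=+1; sign (−1)^0·+1^1·+1^0 = +1.
(a,b)_11: α=0, u≡9; β=1, v≡5 (mod 11); (9|11)=+1, (5|11)=+1; sign (−1)^0·+1^1·+1^0 = +1.
(a,b)_3: α=0, u≡1; β=3, v≡2 (mod 3); (1|3)=+1, (2|3)=-1; sign (−1)^0·+1^3·-1^0 = +1.
(a,b)_2: α=1, β=2; u≡7, v≡3 (mod 8); ε(u)ε(v)=1·1, αω(v)=1·1, βω(u)=2·0; sum ≡ 0  ⇒  +1.
(a,b)_∞: sgn(-2)=−, sgn(90915)=+, so +1.
(a,b)_7: α=0, u≡5; β=2, v≡5 (mod 7); (5|7)=-1, (5|7)=-1; sign (−1)^0·-1^2·-1^0 = +1.
(a,b)_29: α=0, u≡27; β=1, v≡21 (mod 29); (27|29)=-1, (21|29)=-1; sign (−1)^0·-1^1·-1^0 = -1.
Ram(-2, 90915) = {5, 29}; no ℚ_5-point on the conic.

[5, 29]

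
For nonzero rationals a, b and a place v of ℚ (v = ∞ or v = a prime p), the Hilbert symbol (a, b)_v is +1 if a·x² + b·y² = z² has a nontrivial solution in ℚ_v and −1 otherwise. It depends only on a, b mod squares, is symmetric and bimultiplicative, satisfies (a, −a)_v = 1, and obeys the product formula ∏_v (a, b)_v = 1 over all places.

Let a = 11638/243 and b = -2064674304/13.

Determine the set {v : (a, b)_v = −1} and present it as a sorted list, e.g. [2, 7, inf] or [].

[2, 7]

(a, b) ≡ (66, -182) mod (ℚ^×)²; places V = {2, 3, 7, 11, 13, 23, ∞}.
(a,b)_13: α=0, u≡9; β=-1, v≡9 (mod 13); (9|13)=+1, (9|13)=+1; sign (−1)^0·+1^-1·+1^0 = +1.
(a,b)_3: α=-5, u≡1; β=2, v≡1 (mod 3); (1|3)=+1, (1|3)=+1; sign (−1)^0·+1^2·+1^-5 = +1.
(a,b)_2: α=1, β=9; u≡1, v≡5 (mod 8); ε(u)ε(v)=0·0, αω(v)=1·1, βω(u)=9·0; sum ≡ 1  ⇒  -1.
(a,b)_11: α=1, u≡2; β=2, v≡9 (mod 11); (2|11)=-1, (9|11)=+1; sign (−1)^0·-1^2·+1^1 = +1.
(a,b)_7: α=0, u≡5; β=1, v≡2 (mod 7); (5|7)=-1, (2|7)=+1; sign (−1)^0·-1^1·+1^0 = -1.
(a,b)_∞: sgn(66)=+, sgn(-182)=−, so +1.
(a,b)_23: α=2, u≡7; β=2, v≡6 (mod 23); (7|23)=-1, (6|23)=+1; sign (−1)^0·-1^2·+1^2 = +1.
(66, -182 / ℚ) ramifies at {2, 7}: a division algebra.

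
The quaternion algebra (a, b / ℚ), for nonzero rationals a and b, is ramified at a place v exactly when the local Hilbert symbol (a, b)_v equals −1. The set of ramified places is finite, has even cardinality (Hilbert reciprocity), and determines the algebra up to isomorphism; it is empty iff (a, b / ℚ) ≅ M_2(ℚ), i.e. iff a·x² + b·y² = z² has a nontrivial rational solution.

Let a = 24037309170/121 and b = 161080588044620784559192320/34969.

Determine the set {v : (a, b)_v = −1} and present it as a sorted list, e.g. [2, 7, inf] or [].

[3, 31]

(a, b) ≡ (54506370, 705) mod (ℚ^×)²; places V = {2, 3, 5, 7, 11, 17, 29, 31, 43, 47, ∞}.
(a,b)_29: α=1, u≡19; β=4, v≡7 (mod 29); (19|29)=-1, (7|29)=+1; sign (−1)^0·-1^4·+1^1 = +1.
(a,b)_∞: sgn(54506370)=+, sgn(705)=+, so +1.
(a,b)_43: α=1, u≡15; β=2, v≡13 (mod 43); (15|43)=+1, (13|43)=+1; sign (−1)^0·+1^2·+1^1 = +1.
(a,b)_7: α=2, u≡2; β=2, v≡3 (mod 7); (2|7)=+1, (3|7)=-1; sign (−1)^0·+1^2·-1^2 = +1.
(a,b)_5: α=1, u≡4; β=1, v≡1 (mod 5); (4|5)=+1, (1|5)=+1; sign (−1)^0·+1^1·+1^1 = +1.
(a,b)_47: α=1, u≡37; β=3, v≡40 (mod 47); (37|47)=+1, (40|47)=-1; sign (−1)^1·+1^3·-1^1 = +1.
(a,b)_17: α=0, u≡8; β=-2, v≡4 (mod 17); (8|17)=+1, (4|17)=+1; sign (−1)^0·+1^-2·+1^0 = +1.
(a,b)_11: α=-2, u≡6; β=-2, v≡5 (mod 11); (6|11)=-1, (5|11)=+1; sign (−1)^0·-1^-2·+1^-2 = +1.
(a,b)_3: α=3, u≡1; β=9, v≡1 (mod 3); (1|3)=+1, (1|3)=+1; sign (−1)^1·+1^9·+1^3 = -1.
(a,b)_31: α=1, u≡3; β=2, v≡29 (mod 31); (3|31)=-1, (29|31)=-1; sign (−1)^0·-1^2·-1^1 = -1.
(a,b)_2: α=1, β=8; u≡1, v≡1 (mod 8); ε(u)ε(v)=0·0, αω(v)=1·0, βω(u)=8·0; sum ≡ 0  ⇒  +1.
Ram(54506370, 705) = {3, 31}; no ℚ_3-point on the conic.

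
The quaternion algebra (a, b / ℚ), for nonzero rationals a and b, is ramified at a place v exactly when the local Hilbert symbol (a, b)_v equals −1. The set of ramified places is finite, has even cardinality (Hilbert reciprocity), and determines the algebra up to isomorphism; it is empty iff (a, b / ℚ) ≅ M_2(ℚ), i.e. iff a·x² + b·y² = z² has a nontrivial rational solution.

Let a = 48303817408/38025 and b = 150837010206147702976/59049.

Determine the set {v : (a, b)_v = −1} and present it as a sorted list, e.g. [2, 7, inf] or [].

Mod squares: a ≡ 187, b ≡ 19. Check v ∈ {∞, 2, 3, 5, 7, 11, 13, 17, 19, 41}.
v=13: a=13^-2·(≡7), b=13^0·(≡2) mod 13; (7|13)=-1, (2|13)=-1; (−1)^{-2·0·6}·(-1)^0·(-1)^-2 = +1.
v=7: a=7^4·(≡5), b=7^6·(≡3) mod 7; (5|7)=-1, (3|7)=-1; (−1)^{4·6·3}·(-1)^6·(-1)^4 = +1.
v=19: a=19^0·(≡17), b=19^3·(≡6) mod 19; (17|19)=+1, (6|19)=+1; (−1)^{0·3·9}·(+1)^3·(+1)^0 = +1.
v=11: a=11^1·(≡8), b=11^2·(≡2) mod 11; (8|11)=-1, (2|11)=-1; (−1)^{1·2·5}·(-1)^2·(-1)^1 = -1.
v=∞: 187 > 0 and 19 > 0  ⇒  (a,b)_∞ = +1.
v=17: a=17^1·(≡14), b=17^6·(≡13) mod 17; (14|17)=-1, (13|17)=+1; (−1)^{1·6·8}·(-1)^6·(+1)^1 = +1.
v=2: v_2(a)=6, v_2(b)=6; units ≡ 3, 3 (mod 8); ε·ε+αω+βω = 1·1+6·1+6·1 ≡ 1  ⇒  (a,b)_2 = -1.
v=41: a=41^2·(≡4), b=41^0·(≡13) mod 41; (4|41)=+1, (13|41)=-1; (−1)^{2·0·20}·(+1)^0·(-1)^2 = +1.
v=5: a=5^-2·(≡3), b=5^0·(≡4) mod 5; (3|5)=-1, (4|5)=+1; (−1)^{-2·0·2}·(-1)^0·(+1)^-2 = +1.
v=3: a=3^-2·(≡1), b=3^-10·(≡1) mod 3; (1|3)=+1, (1|3)=+1; (−1)^{-2·-10·1}·(+1)^-10·(+1)^-2 = +1.
|Ram(187, 19)| = 2, even; anisotropic at {2, 11}.

[2, 11]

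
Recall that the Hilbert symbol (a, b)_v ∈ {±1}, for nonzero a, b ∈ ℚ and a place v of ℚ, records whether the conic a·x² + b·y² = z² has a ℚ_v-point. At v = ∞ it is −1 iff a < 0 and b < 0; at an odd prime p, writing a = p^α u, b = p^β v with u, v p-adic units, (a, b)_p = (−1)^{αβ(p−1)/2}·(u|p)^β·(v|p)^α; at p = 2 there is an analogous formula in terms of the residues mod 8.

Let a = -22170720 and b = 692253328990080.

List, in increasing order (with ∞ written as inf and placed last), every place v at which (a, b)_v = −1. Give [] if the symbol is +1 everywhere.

[2, 11]

(a, b) ≡ (-1385670, 30) mod (ℚ^×)²; places V = {2, 3, 5, 11, 13, 17, 19, ∞}.
(a,b)_∞: sgn(-1385670)=−, sgn(30)=+, so +1.
(a,b)_13: α=1, u≡4; β=4, v≡1 (mod 13); (4|13)=+1, (1|13)=+1; sign (−1)^0·+1^4·+1^1 = +1.
(a,b)_5: α=1, u≡1; β=1, v≡1 (mod 5); (1|5)=+1, (1|5)=+1; sign (−1)^0·+1^1·+1^1 = +1.
(a,b)_19: α=1, u≡5; β=2, v≡17 (mod 19); (5|19)=+1, (17|19)=+1; sign (−1)^0·+1^2·+1^1 = +1.
(a,b)_11: α=1, u≡10; β=2, v≡7 (mod 11); (10|11)=-1, (7|11)=-1; sign (−1)^0·-1^2·-1^1 = -1.
(a,b)_3: α=1, u≡2; β=1, v≡1 (mod 3); (2|3)=-1, (1|3)=+1; sign (−1)^1·-1^1·+1^1 = +1.
(a,b)_17: α=1, u≡12; β=2, v≡9 (mod 17); (12|17)=-1, (9|17)=+1; sign (−1)^0·-1^2·+1^1 = +1.
(a,b)_2: α=5, β=7; u≡5, v≡7 (mod 8); ε(u)ε(v)=0·1, αω(v)=5·0, βω(u)=7·1; sum ≡ 1  ⇒  -1.
Ram(-1385670, 30) = {2, 11}; no ℚ_2-point on the conic.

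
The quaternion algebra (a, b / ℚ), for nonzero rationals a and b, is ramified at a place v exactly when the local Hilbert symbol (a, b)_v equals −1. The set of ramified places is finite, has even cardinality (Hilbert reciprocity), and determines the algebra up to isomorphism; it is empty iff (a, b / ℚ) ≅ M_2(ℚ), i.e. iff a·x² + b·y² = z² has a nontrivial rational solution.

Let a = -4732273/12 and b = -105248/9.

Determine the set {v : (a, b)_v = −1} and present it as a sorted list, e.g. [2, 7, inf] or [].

Mod squares: a ≡ -289731, b ≡ -6578. Check v ∈ {∞, 2, 3, 7, 11, 13, 17, 19, 23}.
v=17: a=17^1·(≡9), b=17^0·(≡15) mod 17; (9|17)=+1, (15|17)=+1; (−1)^{1·0·8}·(+1)^0·(+1)^1 = +1.
v=23: a=23^1·(≡14), b=23^1·(≡18) mod 23; (14|23)=-1, (18|23)=+1; (−1)^{1·1·11}·(-1)^1·(+1)^1 = +1.
v=3: a=3^-1·(≡2), b=3^-2·(≡1) mod 3; (2|3)=-1, (1|3)=+1; (−1)^{-1·-2·1}·(-1)^-2·(+1)^-1 = +1.
v=11: a=11^0·(≡4), b=11^1·(≡10) mod 11; (4|11)=+1, (10|11)=-1; (−1)^{0·1·5}·(+1)^1·(-1)^0 = +1.
v=13: a=13^1·(≡8), b=13^1·(≡9) mod 13; (8|13)=-1, (9|13)=+1; (−1)^{1·1·6}·(-1)^1·(+1)^1 = -1.
v=∞: -289731 < 0 and -6578 < 0  ⇒  (a,b)_∞ = -1.
v=7: a=7^2·(≡6), b=7^0·(≡2) mod 7; (6|7)=-1, (2|7)=+1; (−1)^{2·0·3}·(-1)^0·(+1)^2 = +1.
v=19: a=19^1·(≡13), b=19^0·(≡14) mod 19; (13|19)=-1, (14|19)=-1; (−1)^{1·0·9}·(-1)^0·(-1)^1 = -1.
v=2: v_2(a)=-2, v_2(b)=5; units ≡ 5, 7 (mod 8); ε·ε+αω+βω = 0·1+-2·0+5·1 ≡ 1  ⇒  (a,b)_2 = -1.
|Ram(-289731, -6578)| = 4, even; anisotropic at {2, 13, 19, ∞}.

[2, 13, 19, inf]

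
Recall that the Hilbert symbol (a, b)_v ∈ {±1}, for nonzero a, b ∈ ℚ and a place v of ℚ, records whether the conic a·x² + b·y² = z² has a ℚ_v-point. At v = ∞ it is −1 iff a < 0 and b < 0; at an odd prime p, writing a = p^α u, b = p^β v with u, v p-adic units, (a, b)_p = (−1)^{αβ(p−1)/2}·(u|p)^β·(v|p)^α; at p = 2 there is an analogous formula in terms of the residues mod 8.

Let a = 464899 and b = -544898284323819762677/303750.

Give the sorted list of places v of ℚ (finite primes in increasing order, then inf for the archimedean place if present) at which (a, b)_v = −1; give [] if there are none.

[2, 11]

Mod squares: a ≡ 464899, b ≡ -62238. Check v ∈ {∞, 2, 3, 5, 11, 17, 23, 29, 41}.
v=∞: 464899 > 0 and -62238 < 0  ⇒  (a,b)_∞ = +1.
v=11: a=11^0·(≡6), b=11^1·(≡2) mod 11; (6|11)=-1, (2|11)=-1; (−1)^{0·1·5}·(-1)^1·(-1)^0 = -1.
v=41: a=41^1·(≡23), b=41^3·(≡5) mod 41; (23|41)=+1, (5|41)=+1; (−1)^{1·3·20}·(+1)^3·(+1)^1 = +1.
v=5: a=5^0·(≡4), b=5^-4·(≡3) mod 5; (4|5)=+1, (3|5)=-1; (−1)^{0·-4·2}·(+1)^-4·(-1)^0 = +1.
v=3: a=3^0·(≡1), b=3^-5·(≡2) mod 3; (1|3)=+1, (2|3)=-1; (−1)^{0·-5·1}·(+1)^-5·(-1)^0 = +1.
v=29: a=29^1·(≡23), b=29^4·(≡6) mod 29; (23|29)=+1, (6|29)=+1; (−1)^{1·4·14}·(+1)^4·(+1)^1 = +1.
v=17: a=17^1·(≡11), b=17^4·(≡8) mod 17; (11|17)=-1, (8|17)=+1; (−1)^{1·4·8}·(-1)^4·(+1)^1 = +1.
v=23: a=23^1·(≡19), b=23^3·(≡4) mod 23; (19|23)=-1, (4|23)=+1; (−1)^{1·3·11}·(-1)^3·(+1)^1 = +1.
v=2: v_2(a)=0, v_2(b)=-1; units ≡ 3, 1 (mod 8); ε·ε+αω+βω = 1·0+0·0+-1·1 ≡ 1  ⇒  (a,b)_2 = -1.
(464899, -62238 / ℚ) ramifies at {2, 11}: a division algebra.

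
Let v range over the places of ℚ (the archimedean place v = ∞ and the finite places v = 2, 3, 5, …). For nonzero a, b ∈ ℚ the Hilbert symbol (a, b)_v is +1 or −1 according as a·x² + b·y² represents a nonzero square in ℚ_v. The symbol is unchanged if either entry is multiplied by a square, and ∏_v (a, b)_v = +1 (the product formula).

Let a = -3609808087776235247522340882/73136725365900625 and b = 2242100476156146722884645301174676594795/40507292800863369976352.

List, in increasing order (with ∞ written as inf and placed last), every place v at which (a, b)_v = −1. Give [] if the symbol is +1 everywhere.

[5, 31]

Mod squares: a ≡ -2, b ≡ 310. Check v ∈ {∞, 2, 3, 5, 7, 11, 13, 19, 23, 29, 31}.
v=2: v_2(a)=1, v_2(b)=-5; units ≡ 7, 3 (mod 8); ε·ε+αω+βω = 1·1+1·1+-5·0 ≡ 0  ⇒  (a,b)_2 = +1.
v=3: a=3^12·(≡1), b=3^16·(≡1) mod 3; (1|3)=+1, (1|3)=+1; (−1)^{12·16·1}·(+1)^16·(+1)^12 = +1.
v=31: a=31^2·(≡22), b=31^3·(≡18) mod 31; (22|31)=-1, (18|31)=+1; (−1)^{2·3·15}·(-1)^3·(+1)^2 = -1.
v=29: a=29^4·(≡18), b=29^6·(≡7) mod 29; (18|29)=-1, (7|29)=+1; (−1)^{4·6·14}·(-1)^6·(+1)^4 = +1.
v=23: a=23^-4·(≡22), b=23^-6·(≡21) mod 23; (22|23)=-1, (21|23)=-1; (−1)^{-4·-6·11}·(-1)^-6·(-1)^-4 = +1.
v=∞: -2 < 0 and 310 > 0  ⇒  (a,b)_∞ = +1.
v=7: a=7^12·(≡6), b=7^18·(≡1) mod 7; (6|7)=-1, (1|7)=+1; (−1)^{12·18·3}·(-1)^18·(+1)^12 = +1.
v=19: a=19^2·(≡5), b=19^2·(≡1) mod 19; (5|19)=+1, (1|19)=+1; (−1)^{2·2·9}·(+1)^2·(+1)^2 = +1.
v=13: a=13^-4·(≡11), b=13^-6·(≡5) mod 13; (11|13)=-1, (5|13)=-1; (−1)^{-4·-6·6}·(-1)^-6·(-1)^-4 = +1.
v=5: a=5^-4·(≡3), b=5^1·(≡2) mod 5; (3|5)=-1, (2|5)=-1; (−1)^{-4·1·2}·(-1)^1·(-1)^-4 = -1.
v=11: a=11^-4·(≡4), b=11^-6·(≡8) mod 11; (4|11)=+1, (8|11)=-1; (−1)^{-4·-6·5}·(+1)^-6·(-1)^-4 = +1.
|Ram(-2, 310)| = 2, even; anisotropic at {5, 31}.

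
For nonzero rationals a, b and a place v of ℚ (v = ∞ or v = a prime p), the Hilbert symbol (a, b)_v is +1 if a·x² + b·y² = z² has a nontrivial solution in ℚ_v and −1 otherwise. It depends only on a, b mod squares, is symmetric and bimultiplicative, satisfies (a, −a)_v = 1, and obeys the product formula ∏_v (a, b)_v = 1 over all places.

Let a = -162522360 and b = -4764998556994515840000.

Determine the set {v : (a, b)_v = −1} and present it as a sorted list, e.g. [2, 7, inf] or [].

Mod squares: a ≡ -37310, b ≡ -451. Check v ∈ {∞, 2, 3, 5, 7, 11, 13, 41}.
v=2: v_2(a)=3, v_2(b)=10; units ≡ 1, 5 (mod 8); ε·ε+αω+βω = 0·0+3·1+10·0 ≡ 1  ⇒  (a,b)_2 = -1.
v=7: a=7^1·(≡1), b=7^2·(≡4) mod 7; (1|7)=+1, (4|7)=+1; (−1)^{1·2·3}·(+1)^2·(+1)^1 = +1.
v=5: a=5^1·(≡3), b=5^4·(≡1) mod 5; (3|5)=-1, (1|5)=+1; (−1)^{1·4·2}·(-1)^4·(+1)^1 = +1.
v=13: a=13^1·(≡3), b=13^2·(≡9) mod 13; (3|13)=+1, (9|13)=+1; (−1)^{1·2·6}·(+1)^2·(+1)^1 = +1.
v=3: a=3^2·(≡1), b=3^4·(≡2) mod 3; (1|3)=+1, (2|3)=-1; (−1)^{2·4·1}·(+1)^4·(-1)^2 = +1.
v=11: a=11^2·(≡6), b=11^5·(≡3) mod 11; (6|11)=-1, (3|11)=+1; (−1)^{2·5·5}·(-1)^5·(+1)^2 = -1.
v=∞: -37310 < 0 and -451 < 0  ⇒  (a,b)_∞ = -1.
v=41: a=41^1·(≡2), b=41^3·(≡30) mod 41; (2|41)=+1, (30|41)=-1; (−1)^{1·3·20}·(+1)^3·(-1)^1 = -1.
(-37310, -451 / ℚ) ramifies at {2, 11, 41, ∞}: a division algebra.

[2, 11, 41, inf]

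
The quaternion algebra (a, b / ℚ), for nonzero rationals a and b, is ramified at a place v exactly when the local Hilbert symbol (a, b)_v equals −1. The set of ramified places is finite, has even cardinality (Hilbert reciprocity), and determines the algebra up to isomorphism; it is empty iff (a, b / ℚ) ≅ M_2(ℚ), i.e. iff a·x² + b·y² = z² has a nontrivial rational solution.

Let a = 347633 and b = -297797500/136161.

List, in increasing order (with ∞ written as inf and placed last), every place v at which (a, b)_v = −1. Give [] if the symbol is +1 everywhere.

(a, b) ≡ (17, -2431) mod (ℚ^×)²; places V = {2, 3, 5, 7, 11, 13, 17, 41, ∞}.
(a,b)_17: α=1, u≡15; β=1, v≡6 (mod 17); (15|17)=+1, (6|17)=-1; sign (−1)^0·+1^1·-1^1 = -1.
(a,b)_5: α=0, u≡3; β=4, v≡4 (mod 5); (3|5)=-1, (4|5)=+1; sign (−1)^0·-1^4·+1^0 = +1.
(a,b)_41: α=0, u≡35; β=-2, v≡27 (mod 41); (35|41)=-1, (27|41)=-1; sign (−1)^0·-1^-2·-1^0 = +1.
(a,b)_7: α=0, u≡6; β=2, v≡3 (mod 7); (6|7)=-1, (3|7)=-1; sign (−1)^0·-1^2·-1^0 = +1.
(a,b)_11: α=2, u≡2; β=1, v≡6 (mod 11); (2|11)=-1, (6|11)=-1; sign (−1)^0·-1^1·-1^2 = -1.
(a,b)_13: α=2, u≡3; β=1, v≡5 (mod 13); (3|13)=+1, (5|13)=-1; sign (−1)^0·+1^1·-1^2 = +1.
(a,b)_3: α=0, u≡2; β=-4, v≡2 (mod 3); (2|3)=-1, (2|3)=-1; sign (−1)^0·-1^-4·-1^0 = +1.
(a,b)_∞: sgn(17)=+, sgn(-2431)=−, so +1.
(a,b)_2: α=0, β=2; u≡1, v≡1 (mod 8); ε(u)ε(v)=0·0, αω(v)=0·0, βω(u)=2·0; sum ≡ 0  ⇒  +1.
Ram(17, -2431) = {11, 17}; no ℚ_11-point on the conic.

[11, 17]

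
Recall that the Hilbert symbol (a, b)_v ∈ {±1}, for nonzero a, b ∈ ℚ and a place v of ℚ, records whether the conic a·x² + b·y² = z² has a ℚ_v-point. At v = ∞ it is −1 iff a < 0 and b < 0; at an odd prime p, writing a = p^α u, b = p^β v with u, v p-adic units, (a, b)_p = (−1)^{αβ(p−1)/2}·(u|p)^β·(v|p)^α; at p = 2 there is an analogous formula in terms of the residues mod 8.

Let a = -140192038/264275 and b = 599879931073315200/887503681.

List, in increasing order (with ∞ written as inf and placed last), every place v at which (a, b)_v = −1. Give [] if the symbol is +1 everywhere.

Mod squares: a ≡ -18722, b ≡ 22. Check v ∈ {∞, 2, 3, 5, 7, 11, 23, 31, 37, 41}.
v=3: a=3^0·(≡1), b=3^4·(≡1) mod 3; (1|3)=+1, (1|3)=+1; (−1)^{0·4·1}·(+1)^4·(+1)^0 = +1.
v=41: a=41^2·(≡19), b=41^0·(≡34) mod 41; (19|41)=-1, (34|41)=-1; (−1)^{2·0·20}·(-1)^0·(-1)^2 = +1.
v=31: a=31^-2·(≡14), b=31^-6·(≡22) mod 31; (14|31)=+1, (22|31)=-1; (−1)^{-2·-6·15}·(+1)^-6·(-1)^-2 = +1.
v=2: v_2(a)=1, v_2(b)=7; units ≡ 7, 3 (mod 8); ε·ε+αω+βω = 1·1+1·1+7·0 ≡ 0  ⇒  (a,b)_2 = +1.
v=∞: -18722 < 0 and 22 > 0  ⇒  (a,b)_∞ = +1.
v=7: a=7^2·(≡5), b=7^4·(≡1) mod 7; (5|7)=-1, (1|7)=+1; (−1)^{2·4·3}·(-1)^4·(+1)^2 = +1.
v=5: a=5^-2·(≡2), b=5^2·(≡3) mod 5; (2|5)=-1, (3|5)=-1; (−1)^{-2·2·2}·(-1)^2·(-1)^-2 = +1.
v=37: a=37^1·(≡34), b=37^2·(≡6) mod 37; (34|37)=+1, (6|37)=-1; (−1)^{1·2·18}·(+1)^2·(-1)^1 = -1.
v=11: a=11^-1·(≡3), b=11^3·(≡8) mod 11; (3|11)=+1, (8|11)=-1; (−1)^{-1·3·5}·(+1)^3·(-1)^-1 = +1.
v=23: a=23^1·(≡17), b=23^2·(≡21) mod 23; (17|23)=-1, (21|23)=-1; (−1)^{1·2·11}·(-1)^2·(-1)^1 = -1.
Ram(-18722, 22) = {23, 37}; no ℚ_23-point on the conic.

[23, 37]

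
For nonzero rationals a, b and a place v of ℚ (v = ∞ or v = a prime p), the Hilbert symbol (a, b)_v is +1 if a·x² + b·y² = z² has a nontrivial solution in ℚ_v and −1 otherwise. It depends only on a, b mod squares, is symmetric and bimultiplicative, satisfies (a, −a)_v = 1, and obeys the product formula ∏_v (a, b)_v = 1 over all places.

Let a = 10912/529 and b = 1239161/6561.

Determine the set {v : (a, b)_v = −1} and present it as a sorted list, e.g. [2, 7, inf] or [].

[11, 31]

Mod squares: a ≡ 682, b ≡ 209. Check v ∈ {∞, 2, 3, 7, 11, 19, 23, 31}.
v=3: a=3^0·(≡1), b=3^-8·(≡2) mod 3; (1|3)=+1, (2|3)=-1; (−1)^{0·-8·1}·(+1)^-8·(-1)^0 = +1.
v=23: a=23^-2·(≡10), b=23^0·(≡6) mod 23; (10|23)=-1, (6|23)=+1; (−1)^{-2·0·11}·(-1)^0·(+1)^-2 = +1.
v=31: a=31^1·(≡21), b=31^0·(≡3) mod 31; (21|31)=-1, (3|31)=-1; (−1)^{1·0·15}·(-1)^0·(-1)^1 = -1.
v=2: v_2(a)=5, v_2(b)=0; units ≡ 5, 1 (mod 8); ε·ε+αω+βω = 0·0+5·0+0·1 ≡ 0  ⇒  (a,b)_2 = +1.
v=7: a=7^0·(≡5), b=7^2·(≡6) mod 7; (5|7)=-1, (6|7)=-1; (−1)^{0·2·3}·(-1)^2·(-1)^0 = +1.
v=∞: 682 > 0 and 209 > 0  ⇒  (a,b)_∞ = +1.
v=19: a=19^0·(≡17), b=19^1·(≡5) mod 19; (17|19)=+1, (5|19)=+1; (−1)^{0·1·9}·(+1)^1·(+1)^0 = +1.
v=11: a=11^1·(≡2), b=11^3·(≡8) mod 11; (2|11)=-1, (8|11)=-1; (−1)^{1·3·5}·(-1)^3·(-1)^1 = -1.
(682, 209 / ℚ) ramifies at {11, 31}: a division algebra.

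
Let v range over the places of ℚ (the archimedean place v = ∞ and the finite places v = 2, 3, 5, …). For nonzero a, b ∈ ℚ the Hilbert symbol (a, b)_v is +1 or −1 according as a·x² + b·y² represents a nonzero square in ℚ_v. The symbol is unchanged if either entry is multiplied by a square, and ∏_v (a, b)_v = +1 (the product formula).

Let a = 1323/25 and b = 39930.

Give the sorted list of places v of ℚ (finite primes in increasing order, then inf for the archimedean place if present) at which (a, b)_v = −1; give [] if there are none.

(a, b) ≡ (3, 330) mod (ℚ^×)²; places V = {2, 3, 5, 7, 11, ∞}.
(a,b)_11: α=0, u≡1; β=3, v≡8 (mod 11); (1|11)=+1, (8|11)=-1; sign (−1)^0·+1^3·-1^0 = +1.
(a,b)_7: α=2, u≡5; β=0, v≡2 (mod 7); (5|7)=-1, (2|7)=+1; sign (−1)^0·-1^0·+1^2 = +1.
(a,b)_3: α=3, u≡1; β=1, v≡2 (mod 3); (1|3)=+1, (2|3)=-1; sign (−1)^1·+1^1·-1^3 = +1.
(a,b)_5: α=-2, u≡3; β=1, v≡1 (mod 5); (3|5)=-1, (1|5)=+1; sign (−1)^0·-1^1·+1^-2 = -1.
(a,b)_∞: sgn(3)=+, sgn(330)=+, so +1.
(a,b)_2: α=0, β=1; u≡3, v≡5 (mod 8); ε(u)ε(v)=1·0, αω(v)=0·1, βω(u)=1·1; sum ≡ 1  ⇒  -1.
|Ram(3, 330)| = 2, even; anisotropic at {2, 5}.

[2, 5]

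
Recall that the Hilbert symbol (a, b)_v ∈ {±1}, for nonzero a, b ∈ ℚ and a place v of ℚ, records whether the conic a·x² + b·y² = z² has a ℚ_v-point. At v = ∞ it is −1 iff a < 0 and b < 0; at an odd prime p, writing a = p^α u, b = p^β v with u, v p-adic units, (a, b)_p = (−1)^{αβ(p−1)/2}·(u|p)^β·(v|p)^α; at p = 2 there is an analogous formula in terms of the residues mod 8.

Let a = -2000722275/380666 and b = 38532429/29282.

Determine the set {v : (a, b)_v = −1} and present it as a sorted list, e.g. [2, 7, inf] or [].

(a, b) ≡ (-2854254, 951418) mod (ℚ^×)²; places V = {2, 3, 5, 11, 13, 23, 37, 43, ∞}.
(a,b)_5: α=2, u≡4; β=0, v≡2 (mod 5); (4|5)=+1, (2|5)=-1; sign (−1)^0·+1^0·-1^2 = +1.
(a,b)_13: α=-1, u≡12; β=1, v≡12 (mod 13); (12|13)=+1, (12|13)=+1; sign (−1)^0·+1^1·+1^-1 = +1.
(a,b)_43: α=1, u≡41; β=1, v≡17 (mod 43); (41|43)=+1, (17|43)=+1; sign (−1)^1·+1^1·+1^1 = -1.
(a,b)_11: α=-4, u≡5; β=-4, v≡6 (mod 11); (5|11)=+1, (6|11)=-1; sign (−1)^0·+1^-4·-1^-4 = +1.
(a,b)_2: α=-1, β=-1; u≡1, v≡5 (mod 8); ε(u)ε(v)=0·0, αω(v)=-1·1, βω(u)=-1·0; sum ≡ 1  ⇒  -1.
(a,b)_∞: sgn(-2854254)=−, sgn(951418)=+, so +1.
(a,b)_3: α=7, u≡2; β=4, v≡1 (mod 3); (2|3)=-1, (1|3)=+1; sign (−1)^0·-1^4·+1^7 = +1.
(a,b)_37: α=1, u≡26; β=1, v≡1 (mod 37); (26|37)=+1, (1|37)=+1; sign (−1)^0·+1^1·+1^1 = +1.
(a,b)_23: α=1, u≡22; β=1, v≡1 (mod 23); (22|23)=-1, (1|23)=+1; sign (−1)^1·-1^1·+1^1 = +1.
(-2854254, 951418 / ℚ) ramifies at {2, 43}: a division algebra.

[2, 43]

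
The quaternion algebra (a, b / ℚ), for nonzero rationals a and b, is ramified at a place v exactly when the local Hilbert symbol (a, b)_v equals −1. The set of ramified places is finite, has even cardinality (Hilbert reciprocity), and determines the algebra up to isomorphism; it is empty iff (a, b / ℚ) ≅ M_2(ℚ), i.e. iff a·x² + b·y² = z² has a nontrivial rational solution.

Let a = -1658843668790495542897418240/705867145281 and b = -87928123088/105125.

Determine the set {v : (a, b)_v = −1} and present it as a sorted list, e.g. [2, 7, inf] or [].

[2, inf]

(a, b) ≡ (-123410, -2665) mod (ℚ^×)²; places V = {2, 3, 5, 7, 13, 17, 19, 29, 37, 41, 43, ∞}.
(a,b)_29: α=-4, u≡11; β=-2, v≡18 (mod 29); (11|29)=-1, (18|29)=-1; sign (−1)^0·-1^-2·-1^-4 = +1.
(a,b)_13: α=10, u≡3; β=5, v≡10 (mod 13); (3|13)=+1, (10|13)=+1; sign (−1)^0·+1^5·+1^10 = +1.
(a,b)_37: α=-2, u≡22; β=0, v≡4 (mod 37); (22|37)=-1, (4|37)=+1; sign (−1)^0·-1^0·+1^-2 = +1.
(a,b)_3: α=-6, u≡1; β=0, v≡2 (mod 3); (1|3)=+1, (2|3)=-1; sign (−1)^0·+1^0·-1^-6 = +1.
(a,b)_19: α=0, u≡10; β=2, v≡13 (mod 19); (10|19)=-1, (13|19)=-1; sign (−1)^0·-1^2·-1^0 = +1.
(a,b)_7: α=3, u≡5; β=0, v≡1 (mod 7); (5|7)=-1, (1|7)=+1; sign (−1)^0·-1^0·+1^3 = +1.
(a,b)_∞: sgn(-123410)=−, sgn(-2665)=−, so -1.
(a,b)_17: α=2, u≡10; β=0, v≡9 (mod 17); (10|17)=-1, (9|17)=+1; sign (−1)^0·-1^0·+1^2 = +1.
(a,b)_41: α=3, u≡15; β=1, v≡26 (mod 41); (15|41)=-1, (26|41)=-1; sign (−1)^0·-1^1·-1^3 = +1.
(a,b)_43: α=1, u≡35; β=0, v≡25 (mod 43); (35|43)=+1, (25|43)=+1; sign (−1)^0·+1^0·+1^1 = +1.
(a,b)_5: α=1, u≡2; β=-3, v≡2 (mod 5); (2|5)=-1, (2|5)=-1; sign (−1)^0·-1^-3·-1^1 = +1.
(a,b)_2: α=13, β=4; u≡7, v≡7 (mod 8); ε(u)ε(v)=1·1, αω(v)=13·0, βω(u)=4·0; sum ≡ 1  ⇒  -1.
Ram(-123410, -2665) = {2, ∞}; no ℚ_2-point on the conic.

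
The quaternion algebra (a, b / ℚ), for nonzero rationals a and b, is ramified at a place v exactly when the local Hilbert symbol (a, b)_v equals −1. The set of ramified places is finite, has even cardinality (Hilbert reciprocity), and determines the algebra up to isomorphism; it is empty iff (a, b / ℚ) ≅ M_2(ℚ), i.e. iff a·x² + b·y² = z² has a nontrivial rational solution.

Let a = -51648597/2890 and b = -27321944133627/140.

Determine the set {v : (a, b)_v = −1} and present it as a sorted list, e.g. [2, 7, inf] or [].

[2, 11, 17, inf]

(a, b) ≡ (-770, -6545) mod (ℚ^×)²; places V = {2, 3, 5, 7, 11, 13, 17, ∞}.
(a,b)_5: α=-1, u≡1; β=-1, v≡1 (mod 5); (1|5)=+1, (1|5)=+1; sign (−1)^0·+1^-1·+1^-1 = +1.
(a,b)_∞: sgn(-770)=−, sgn(-6545)=−, so -1.
(a,b)_13: α=2, u≡1; β=2, v≡2 (mod 13); (1|13)=+1, (2|13)=-1; sign (−1)^0·+1^2·-1^2 = +1.
(a,b)_3: α=4, u≡1; β=10, v≡1 (mod 3); (1|3)=+1, (1|3)=+1; sign (−1)^0·+1^10·+1^4 = +1.
(a,b)_7: α=3, u≡2; β=-1, v≡3 (mod 7); (2|7)=+1, (3|7)=-1; sign (−1)^1·+1^-1·-1^3 = +1.
(a,b)_11: α=1, u≡7; β=5, v≡8 (mod 11); (7|11)=-1, (8|11)=-1; sign (−1)^1·-1^5·-1^1 = -1.
(a,b)_2: α=-1, β=-2; u≡7, v≡7 (mod 8); ε(u)ε(v)=1·1, αω(v)=-1·0, βω(u)=-2·0; sum ≡ 1  ⇒  -1.
(a,b)_17: α=-2, u≡14; β=1, v≡3 (mod 17); (14|17)=-1, (3|17)=-1; sign (−1)^0·-1^1·-1^-2 = -1.
|Ram(-770, -6545)| = 4, even; anisotropic at {2, 11, 17, ∞}.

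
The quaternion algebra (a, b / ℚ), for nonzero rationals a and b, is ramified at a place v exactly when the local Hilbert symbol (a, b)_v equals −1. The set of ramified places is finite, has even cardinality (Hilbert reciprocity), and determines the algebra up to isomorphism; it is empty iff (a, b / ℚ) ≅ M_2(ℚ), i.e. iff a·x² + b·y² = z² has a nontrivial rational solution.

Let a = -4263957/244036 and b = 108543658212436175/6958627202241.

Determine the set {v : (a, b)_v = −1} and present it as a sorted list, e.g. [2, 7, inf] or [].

[2, 17]

(a, b) ≡ (-493, 23) mod (ℚ^×)²; places V = {2, 3, 5, 11, 13, 17, 19, 23, 29, 31, 43, ∞}.
(a,b)_23: α=0, u≡6; β=1, v≡1 (mod 23); (6|23)=+1, (1|23)=+1; sign (−1)^0·+1^1·+1^0 = +1.
(a,b)_19: α=-2, u≡9; β=0, v≡4 (mod 19); (9|19)=+1, (4|19)=+1; sign (−1)^0·+1^0·+1^-2 = +1.
(a,b)_∞: sgn(-493)=−, sgn(23)=+, so +1.
(a,b)_29: α=1, u≡26; β=4, v≡28 (mod 29); (26|29)=-1, (28|29)=+1; sign (−1)^0·-1^4·+1^1 = +1.
(a,b)_13: α=-2, u≡4; β=-4, v≡9 (mod 13); (4|13)=+1, (9|13)=+1; sign (−1)^0·+1^-4·+1^-2 = +1.
(a,b)_11: α=0, u≡6; β=-4, v≡3 (mod 11); (6|11)=-1, (3|11)=+1; sign (−1)^0·-1^-4·+1^0 = +1.
(a,b)_2: α=-2, β=0; u≡3, v≡7 (mod 8); ε(u)ε(v)=1·1, αω(v)=-2·0, βω(u)=0·1; sum ≡ 1  ⇒  -1.
(a,b)_31: α=2, u≡30; β=4, v≡3 (mod 31); (30|31)=-1, (3|31)=-1; sign (−1)^0·-1^4·-1^2 = +1.
(a,b)_43: α=0, u≡36; β=-2, v≡16 (mod 43); (36|43)=+1, (16|43)=+1; sign (−1)^0·+1^-2·+1^0 = +1.
(a,b)_17: α=1, u≡14; β=2, v≡6 (mod 17); (14|17)=-1, (6|17)=-1; sign (−1)^0·-1^2·-1^1 = -1.
(a,b)_3: α=2, u≡2; β=-2, v≡2 (mod 3); (2|3)=-1, (2|3)=-1; sign (−1)^0·-1^-2·-1^2 = +1.
(a,b)_5: α=0, u≡3; β=2, v≡2 (mod 5); (3|5)=-1, (2|5)=-1; sign (−1)^0·-1^2·-1^0 = +1.
Ram(-493, 23) = {2, 17}; no ℚ_2-point on the conic.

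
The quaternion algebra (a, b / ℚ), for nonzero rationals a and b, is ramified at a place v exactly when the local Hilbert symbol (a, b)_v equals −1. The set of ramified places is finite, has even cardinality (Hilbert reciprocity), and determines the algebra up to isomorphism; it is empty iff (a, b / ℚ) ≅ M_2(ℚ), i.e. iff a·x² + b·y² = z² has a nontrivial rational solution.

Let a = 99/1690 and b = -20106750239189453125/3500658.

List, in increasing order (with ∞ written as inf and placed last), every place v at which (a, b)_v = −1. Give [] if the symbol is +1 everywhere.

[11, 13]

Mod squares: a ≡ 110, b ≡ -26. Check v ∈ {∞, 2, 3, 5, 7, 11, 13, 23}.
v=13: a=13^-2·(≡6), b=13^3·(≡6) mod 13; (6|13)=-1, (6|13)=-1; (−1)^{-2·3·6}·(-1)^3·(-1)^-2 = -1.
v=2: v_2(a)=-1, v_2(b)=-1; units ≡ 7, 3 (mod 8); ε·ε+αω+βω = 1·1+-1·1+-1·0 ≡ 0  ⇒  (a,b)_2 = +1.
v=∞: 110 > 0 and -26 < 0  ⇒  (a,b)_∞ = +1.
v=11: a=11^1·(≡6), b=11^6·(≡2) mod 11; (6|11)=-1, (2|11)=-1; (−1)^{1·6·5}·(-1)^6·(-1)^1 = -1.
v=23: a=23^0·(≡9), b=23^2·(≡11) mod 23; (9|23)=+1, (11|23)=-1; (−1)^{0·2·11}·(+1)^2·(-1)^0 = +1.
v=3: a=3^2·(≡2), b=3^-6·(≡1) mod 3; (2|3)=-1, (1|3)=+1; (−1)^{2·-6·1}·(-1)^-6·(+1)^2 = +1.
v=5: a=5^-1·(≡3), b=5^10·(≡4) mod 5; (3|5)=-1, (4|5)=+1; (−1)^{-1·10·2}·(-1)^10·(+1)^-1 = +1.
v=7: a=7^0·(≡5), b=7^-4·(≡4) mod 7; (5|7)=-1, (4|7)=+1; (−1)^{0·-4·3}·(-1)^-4·(+1)^0 = +1.
(110, -26 / ℚ) ramifies at {11, 13}: a division algebra.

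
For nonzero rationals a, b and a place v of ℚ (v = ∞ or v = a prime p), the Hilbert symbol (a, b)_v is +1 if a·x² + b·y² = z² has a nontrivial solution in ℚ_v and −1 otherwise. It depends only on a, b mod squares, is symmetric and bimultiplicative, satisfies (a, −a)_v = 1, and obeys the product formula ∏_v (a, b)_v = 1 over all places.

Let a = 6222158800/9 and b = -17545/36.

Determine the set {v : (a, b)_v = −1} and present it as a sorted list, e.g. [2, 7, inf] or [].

[5, 13]

(a, b) ≡ (128557, -145) mod (ℚ^×)²; places V = {2, 3, 5, 11, 13, 29, 31, ∞}.
(a,b)_13: α=1, u≡1; β=0, v≡7 (mod 13); (1|13)=+1, (7|13)=-1; sign (−1)^0·+1^0·-1^1 = -1.
(a,b)_2: α=4, β=-2; u≡5, v≡7 (mod 8); ε(u)ε(v)=0·1, αω(v)=4·0, βω(u)=-2·1; sum ≡ 0  ⇒  +1.
(a,b)_∞: sgn(128557)=+, sgn(-145)=−, so +1.
(a,b)_31: α=1, u≡24; β=0, v≡25 (mod 31); (24|31)=-1, (25|31)=+1; sign (−1)^0·-1^0·+1^1 = +1.
(a,b)_3: α=-2, u≡1; β=-2, v≡2 (mod 3); (1|3)=+1, (2|3)=-1; sign (−1)^0·+1^-2·-1^-2 = +1.
(a,b)_5: α=2, u≡3; β=1, v≡1 (mod 5); (3|5)=-1, (1|5)=+1; sign (−1)^0·-1^1·+1^2 = -1.
(a,b)_29: α=1, u≡23; β=1, v≡13 (mod 29); (23|29)=+1, (13|29)=+1; sign (−1)^0·+1^1·+1^1 = +1.
(a,b)_11: α=3, u≡1; β=2, v≡3 (mod 11); (1|11)=+1, (3|11)=+1; sign (−1)^0·+1^2·+1^3 = +1.
(128557, -145 / ℚ) ramifies at {5, 13}: a division algebra.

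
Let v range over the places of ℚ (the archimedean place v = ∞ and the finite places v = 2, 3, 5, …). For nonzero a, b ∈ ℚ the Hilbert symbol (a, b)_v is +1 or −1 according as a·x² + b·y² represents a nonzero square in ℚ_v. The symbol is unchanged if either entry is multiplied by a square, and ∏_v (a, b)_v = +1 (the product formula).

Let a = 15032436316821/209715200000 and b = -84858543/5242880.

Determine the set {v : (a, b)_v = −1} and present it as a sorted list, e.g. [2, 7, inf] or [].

(a, b) ≡ (6545, -19635) mod (ℚ^×)²; places V = {2, 3, 5, 7, 11, 17, ∞}.
(a,b)_3: α=14, u≡2; β=3, v≡1 (mod 3); (2|3)=-1, (1|3)=+1; sign (−1)^0·-1^3·+1^14 = -1.
(a,b)_11: α=1, u≡1; β=1, v≡6 (mod 11); (1|11)=+1, (6|11)=-1; sign (−1)^1·+1^1·-1^1 = +1.
(a,b)_∞: sgn(6545)=+, sgn(-19635)=−, so +1.
(a,b)_7: α=5, u≡2; β=5, v≡2 (mod 7); (2|7)=+1, (2|7)=+1; sign (−1)^1·+1^5·+1^5 = -1.
(a,b)_2: α=-26, β=-20; u≡1, v≡5 (mod 8); ε(u)ε(v)=0·0, αω(v)=-26·1, βω(u)=-20·0; sum ≡ 0  ⇒  +1.
(a,b)_5: α=-5, u≡4; β=-1, v≡2 (mod 5); (4|5)=+1, (2|5)=-1; sign (−1)^0·+1^-1·-1^-5 = -1.
(a,b)_17: α=1, u≡11; β=1, v≡4 (mod 17); (11|17)=-1, (4|17)=+1; sign (−1)^0·-1^1·+1^1 = -1.
Ram(6545, -19635) = {3, 5, 7, 17}; no ℚ_3-point on the conic.

[3, 5, 7, 17]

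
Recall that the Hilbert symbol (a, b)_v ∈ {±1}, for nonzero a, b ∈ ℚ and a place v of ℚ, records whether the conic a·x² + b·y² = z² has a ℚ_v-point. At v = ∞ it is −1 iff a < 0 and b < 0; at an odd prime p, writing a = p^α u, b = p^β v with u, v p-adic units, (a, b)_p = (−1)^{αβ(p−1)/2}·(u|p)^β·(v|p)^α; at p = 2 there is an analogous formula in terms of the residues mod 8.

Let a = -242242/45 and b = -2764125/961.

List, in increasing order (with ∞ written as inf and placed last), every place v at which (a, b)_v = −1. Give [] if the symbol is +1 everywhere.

[11, inf]

(a, b) ≡ (-10010, -1365) mod (ℚ^×)²; places V = {2, 3, 5, 7, 11, 13, 31, ∞}.
(a,b)_7: α=1, u≡3; β=1, v≡1 (mod 7); (3|7)=-1, (1|7)=+1; sign (−1)^1·-1^1·+1^1 = +1.
(a,b)_∞: sgn(-10010)=−, sgn(-1365)=−, so -1.
(a,b)_3: α=-2, u≡1; β=5, v≡1 (mod 3); (1|3)=+1, (1|3)=+1; sign (−1)^0·+1^5·+1^-2 = +1.
(a,b)_13: α=1, u≡10; β=1, v≡10 (mod 13); (10|13)=+1, (10|13)=+1; sign (−1)^0·+1^1·+1^1 = +1.
(a,b)_2: α=1, β=0; u≡3, v≡3 (mod 8); ε(u)ε(v)=1·1, αω(v)=1·1, βω(u)=0·1; sum ≡ 0  ⇒  +1.
(a,b)_31: α=0, u≡26; β=-2, v≡21 (mod 31); (26|31)=-1, (21|31)=-1; sign (−1)^0·-1^-2·-1^0 = +1.
(a,b)_11: α=3, u≡5; β=0, v≡8 (mod 11); (5|11)=+1, (8|11)=-1; sign (−1)^0·+1^0·-1^3 = -1.
(a,b)_5: α=-1, u≡2; β=3, v≡2 (mod 5); (2|5)=-1, (2|5)=-1; sign (−1)^0·-1^3·-1^-1 = +1.
Ram(-10010, -1365) = {11, ∞}; no ℚ_11-point on the conic.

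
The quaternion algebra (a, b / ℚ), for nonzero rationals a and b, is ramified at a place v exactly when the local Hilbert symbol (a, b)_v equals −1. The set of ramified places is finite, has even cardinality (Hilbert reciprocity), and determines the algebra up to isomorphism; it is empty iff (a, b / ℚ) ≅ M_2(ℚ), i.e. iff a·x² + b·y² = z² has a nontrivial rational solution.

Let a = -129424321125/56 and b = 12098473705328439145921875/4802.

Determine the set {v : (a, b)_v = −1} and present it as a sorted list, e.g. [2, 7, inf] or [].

(a, b) ≡ (-2478630, 6438) mod (ℚ^×)²; places V = {2, 3, 5, 7, 11, 19, 29, 37, ∞}.
(a,b)_19: α=2, u≡14; β=2, v≡9 (mod 19); (14|19)=-1, (9|19)=+1; sign (−1)^0·-1^2·+1^2 = +1.
(a,b)_2: α=-3, β=-1; u≡5, v≡3 (mod 8); ε(u)ε(v)=0·1, αω(v)=-3·1, βω(u)=-1·1; sum ≡ 0  ⇒  +1.
(a,b)_3: α=5, u≡2; β=15, v≡1 (mod 3); (2|3)=-1, (1|3)=+1; sign (−1)^1·-1^15·+1^5 = +1.
(a,b)_37: α=1, u≡23; β=3, v≡9 (mod 37); (23|37)=-1, (9|37)=+1; sign (−1)^0·-1^3·+1^1 = -1.
(a,b)_7: α=-1, u≡6; β=-4, v≡3 (mod 7); (6|7)=-1, (3|7)=-1; sign (−1)^0·-1^-4·-1^-1 = -1.
(a,b)_11: α=1, u≡4; β=2, v≡3 (mod 11); (4|11)=+1, (3|11)=+1; sign (−1)^0·+1^2·+1^1 = +1.
(a,b)_29: α=1, u≡20; β=3, v≡18 (mod 29); (20|29)=+1, (18|29)=-1; sign (−1)^0·+1^3·-1^1 = -1.
(a,b)_5: α=3, u≡1; β=6, v≡2 (mod 5); (1|5)=+1, (2|5)=-1; sign (−1)^0·+1^6·-1^3 = -1.
(a,b)_∞: sgn(-2478630)=−, sgn(6438)=+, so +1.
|Ram(-2478630, 6438)| = 4, even; anisotropic at {5, 7, 29, 37}.

[5, 7, 29, 37]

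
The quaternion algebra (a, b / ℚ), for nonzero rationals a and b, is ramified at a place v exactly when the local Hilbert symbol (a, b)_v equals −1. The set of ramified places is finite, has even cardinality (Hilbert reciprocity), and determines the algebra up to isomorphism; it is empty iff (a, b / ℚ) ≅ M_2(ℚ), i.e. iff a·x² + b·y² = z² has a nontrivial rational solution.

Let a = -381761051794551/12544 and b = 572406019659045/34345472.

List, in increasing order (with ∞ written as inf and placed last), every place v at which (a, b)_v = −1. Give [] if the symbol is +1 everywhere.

[13, 17]

Mod squares: a ≡ -39, b ≡ 5610. Check v ∈ {∞, 2, 3, 5, 7, 11, 13, 17, 37}.
v=13: a=13^5·(≡3), b=13^4·(≡11) mod 13; (3|13)=+1, (11|13)=-1; (−1)^{5·4·6}·(+1)^4·(-1)^5 = -1.
v=17: a=17^2·(≡11), b=17^1·(≡6) mod 17; (11|17)=-1, (6|17)=-1; (−1)^{2·1·8}·(-1)^1·(-1)^2 = -1.
v=37: a=37^0·(≡15), b=37^-2·(≡18) mod 37; (15|37)=-1, (18|37)=-1; (−1)^{0·-2·18}·(-1)^-2·(-1)^0 = +1.
v=2: v_2(a)=-8, v_2(b)=-9; units ≡ 1, 5 (mod 8); ε·ε+αω+βω = 0·0+-8·1+-9·0 ≡ 0  ⇒  (a,b)_2 = +1.
v=11: a=11^4·(≡9), b=11^3·(≡3) mod 11; (9|11)=+1, (3|11)=+1; (−1)^{4·3·5}·(+1)^3·(+1)^4 = +1.
v=3: a=3^5·(≡2), b=3^11·(≡1) mod 3; (2|3)=-1, (1|3)=+1; (−1)^{5·11·1}·(-1)^11·(+1)^5 = +1.
v=5: a=5^0·(≡1), b=5^1·(≡2) mod 5; (1|5)=+1, (2|5)=-1; (−1)^{0·1·2}·(+1)^1·(-1)^0 = +1.
v=∞: -39 < 0 and 5610 > 0  ⇒  (a,b)_∞ = +1.
v=7: a=7^-2·(≡3), b=7^-2·(≡3) mod 7; (3|7)=-1, (3|7)=-1; (−1)^{-2·-2·3}·(-1)^-2·(-1)^-2 = +1.
(-39, 5610 / ℚ) ramifies at {13, 17}: a division algebra.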